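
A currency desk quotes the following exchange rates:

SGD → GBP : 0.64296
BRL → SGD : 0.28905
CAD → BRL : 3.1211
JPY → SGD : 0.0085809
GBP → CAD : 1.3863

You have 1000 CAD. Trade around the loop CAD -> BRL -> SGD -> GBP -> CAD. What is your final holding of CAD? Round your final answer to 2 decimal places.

804.12

1000 CAD × 3.1211 = 3121.1 BRL
3121.1 BRL × 0.28905 = 902.153955 SGD
902.153955 SGD × 0.64296 = 580.0489069068 GBP
580.0489069068 GBP × 1.3863 = 804.12179964489684 CAD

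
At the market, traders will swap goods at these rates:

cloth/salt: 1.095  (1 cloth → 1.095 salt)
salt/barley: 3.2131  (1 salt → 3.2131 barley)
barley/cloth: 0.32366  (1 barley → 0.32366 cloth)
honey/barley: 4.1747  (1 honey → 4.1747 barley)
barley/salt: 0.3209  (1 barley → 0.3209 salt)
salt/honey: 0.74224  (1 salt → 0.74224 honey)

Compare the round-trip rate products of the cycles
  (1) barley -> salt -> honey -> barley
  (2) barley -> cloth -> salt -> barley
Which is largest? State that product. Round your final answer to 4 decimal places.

1.1387

(1) 0.3209 × 0.74224 × 4.1747 = 0.99435
(2) 0.32366 × 1.095 × 3.2131 = 1.13875
Highest is cycle (2) at 1.1387 (>1, arbitrage).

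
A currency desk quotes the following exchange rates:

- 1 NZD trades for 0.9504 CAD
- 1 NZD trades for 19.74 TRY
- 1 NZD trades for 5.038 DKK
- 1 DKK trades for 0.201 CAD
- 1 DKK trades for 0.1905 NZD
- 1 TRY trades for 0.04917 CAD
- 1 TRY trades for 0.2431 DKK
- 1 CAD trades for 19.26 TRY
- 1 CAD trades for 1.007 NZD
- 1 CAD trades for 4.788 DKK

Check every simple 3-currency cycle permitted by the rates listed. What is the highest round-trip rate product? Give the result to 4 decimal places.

NZD→DKK→CAD→NZD: 5.038 × 0.201 × 1.007 = 1.01973
NZD→TRY→CAD→NZD: 19.74 × 0.04917 × 1.007 = 0.97741
DKK→CAD→TRY→DKK: 0.201 × 19.26 × 0.2431 = 0.94110
NZD→TRY→DKK→NZD: 19.74 × 0.2431 × 0.1905 = 0.91417
NZD→CAD→DKK→NZD: 0.9504 × 4.788 × 0.1905 = 0.86687
Maximum is NZD→DKK→CAD→NZD at 1.0197; arbitrage exists.

1.0197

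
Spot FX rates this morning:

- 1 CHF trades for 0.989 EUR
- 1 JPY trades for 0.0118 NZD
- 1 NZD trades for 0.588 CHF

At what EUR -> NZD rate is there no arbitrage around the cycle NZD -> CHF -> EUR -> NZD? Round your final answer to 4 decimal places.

1.7196

Known legs of the cycle: 0.588 × 0.989 = 0.581532
For no arbitrage the full-cycle product must be 1, so the missing rate is 1 / 0.581532 ≈ 1.719596.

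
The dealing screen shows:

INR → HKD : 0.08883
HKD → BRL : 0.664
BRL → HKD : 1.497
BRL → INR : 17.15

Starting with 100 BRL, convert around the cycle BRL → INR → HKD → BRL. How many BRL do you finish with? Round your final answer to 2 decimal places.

100 BRL × 17.15 = 1715 INR
1715 INR × 0.08883 = 152.34345 HKD
152.34345 HKD × 0.664 = 101.1560508 BRL

101.16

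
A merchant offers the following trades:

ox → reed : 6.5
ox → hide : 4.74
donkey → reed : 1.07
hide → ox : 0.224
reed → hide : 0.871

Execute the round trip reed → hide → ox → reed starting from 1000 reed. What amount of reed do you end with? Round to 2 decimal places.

1268.18

1000 reed × 0.871 = 871 hide
871 hide × 0.224 = 195.104 ox
195.104 ox × 6.5 = 1268.176 reed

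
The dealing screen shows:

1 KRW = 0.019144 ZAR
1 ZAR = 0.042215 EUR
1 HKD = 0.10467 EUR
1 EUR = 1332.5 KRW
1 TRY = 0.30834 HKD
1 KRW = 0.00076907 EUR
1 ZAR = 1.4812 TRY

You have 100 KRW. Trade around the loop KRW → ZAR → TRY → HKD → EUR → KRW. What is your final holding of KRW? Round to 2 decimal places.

121.95

100 KRW × 0.019144 = 1.9144 ZAR
1.9144 ZAR × 1.4812 = 2.83560928 TRY
2.83560928 TRY × 0.30834 = 0.8743317653952 HKD
0.8743317653952 HKD × 0.10467 = 0.091516305883915584 EUR
0.091516305883915584 EUR × 1332.5 = 121.94547759031751568 KRW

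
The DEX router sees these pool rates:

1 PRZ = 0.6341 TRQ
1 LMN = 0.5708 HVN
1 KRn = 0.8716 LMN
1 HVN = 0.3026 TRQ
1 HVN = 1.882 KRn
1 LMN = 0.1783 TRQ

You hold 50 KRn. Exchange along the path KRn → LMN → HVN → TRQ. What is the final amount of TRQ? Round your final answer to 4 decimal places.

7.5273

50 KRn × 0.8716 = 43.58 LMN
43.58 LMN × 0.5708 = 24.875464 HVN
24.875464 HVN × 0.3026 = 7.5273154064 TRQ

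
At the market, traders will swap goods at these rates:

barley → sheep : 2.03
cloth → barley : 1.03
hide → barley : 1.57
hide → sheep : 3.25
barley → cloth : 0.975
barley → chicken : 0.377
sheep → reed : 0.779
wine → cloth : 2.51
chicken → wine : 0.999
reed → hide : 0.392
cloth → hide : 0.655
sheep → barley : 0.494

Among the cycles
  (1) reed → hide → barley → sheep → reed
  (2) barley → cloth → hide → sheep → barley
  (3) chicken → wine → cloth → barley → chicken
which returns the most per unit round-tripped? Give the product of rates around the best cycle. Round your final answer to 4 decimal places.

1.0253

(1) 0.392 × 1.57 × 2.03 × 0.779 = 0.97324
(2) 0.975 × 0.655 × 3.25 × 0.494 = 1.02531
(3) 0.999 × 2.51 × 1.03 × 0.377 = 0.97368
Highest is cycle (2) at 1.0253 (>1, arbitrage).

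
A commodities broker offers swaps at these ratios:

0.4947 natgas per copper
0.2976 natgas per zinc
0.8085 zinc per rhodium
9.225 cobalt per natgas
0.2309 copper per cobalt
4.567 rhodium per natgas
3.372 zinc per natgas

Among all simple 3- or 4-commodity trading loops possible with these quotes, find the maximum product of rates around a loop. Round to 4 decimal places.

1.0989

zinc→natgas→rhodium→zinc: 0.2976 × 4.567 × 0.8085 = 1.09886
copper→natgas→cobalt→copper: 0.4947 × 9.225 × 0.2309 = 1.05374
Maximum is zinc→natgas→rhodium→zinc at 1.0989; arbitrage exists.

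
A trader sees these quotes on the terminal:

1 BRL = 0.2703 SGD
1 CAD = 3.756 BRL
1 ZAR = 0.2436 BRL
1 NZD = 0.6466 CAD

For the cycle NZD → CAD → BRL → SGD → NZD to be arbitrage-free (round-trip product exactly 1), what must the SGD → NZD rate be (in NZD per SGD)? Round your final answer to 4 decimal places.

Known legs of the cycle: 0.6466 × 3.756 × 0.2703 = 0.65645858088
For no arbitrage the full-cycle product must be 1, so the missing rate is 1 / 0.65645858088 ≈ 1.523325.

1.5233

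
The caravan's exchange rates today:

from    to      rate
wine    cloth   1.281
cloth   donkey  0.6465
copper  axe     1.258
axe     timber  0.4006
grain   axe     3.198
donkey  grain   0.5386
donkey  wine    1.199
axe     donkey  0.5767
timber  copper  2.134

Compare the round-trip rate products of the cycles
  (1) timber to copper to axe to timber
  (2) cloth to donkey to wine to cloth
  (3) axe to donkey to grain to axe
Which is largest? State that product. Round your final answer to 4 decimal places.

(1) 2.134 × 1.258 × 0.4006 = 1.07544
(2) 0.6465 × 1.199 × 1.281 = 0.99297
(3) 0.5767 × 0.5386 × 3.198 = 0.99333
Highest is cycle (1) at 1.0754 (>1, arbitrage).

1.0754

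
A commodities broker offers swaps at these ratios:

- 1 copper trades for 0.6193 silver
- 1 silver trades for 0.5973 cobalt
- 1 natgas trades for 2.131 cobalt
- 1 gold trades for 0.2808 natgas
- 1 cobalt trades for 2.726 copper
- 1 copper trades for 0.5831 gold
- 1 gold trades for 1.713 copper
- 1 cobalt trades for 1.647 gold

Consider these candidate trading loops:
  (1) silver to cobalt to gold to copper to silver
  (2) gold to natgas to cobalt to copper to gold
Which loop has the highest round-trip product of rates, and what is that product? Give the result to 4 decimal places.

1.0436

(1) 0.5973 × 1.647 × 1.713 × 0.6193 = 1.04363
(2) 0.2808 × 2.131 × 2.726 × 0.5831 = 0.95115
Highest is cycle (1) at 1.0436 (>1, arbitrage).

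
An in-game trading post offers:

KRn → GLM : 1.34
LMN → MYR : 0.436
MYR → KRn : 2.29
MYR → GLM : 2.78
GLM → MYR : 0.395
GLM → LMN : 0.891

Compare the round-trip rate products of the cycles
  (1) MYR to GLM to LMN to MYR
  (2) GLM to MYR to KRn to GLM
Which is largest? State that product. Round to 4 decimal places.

(1) 2.78 × 0.891 × 0.436 = 1.07996
(2) 0.395 × 2.29 × 1.34 = 1.21210
Highest is cycle (2) at 1.2121 (>1, arbitrage).

1.2121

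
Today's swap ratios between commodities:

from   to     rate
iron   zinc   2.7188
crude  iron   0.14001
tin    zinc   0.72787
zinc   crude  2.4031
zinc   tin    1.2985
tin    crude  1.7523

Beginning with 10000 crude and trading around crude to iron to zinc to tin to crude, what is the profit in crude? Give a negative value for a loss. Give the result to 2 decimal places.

-1338.63

10000 crude × 0.14001 = 1400.1 iron
1400.1 iron × 2.7188 = 3806.59188 zinc
3806.59188 zinc × 1.2985 = 4942.85955618 tin
4942.85955618 tin × 1.7523 = 8661.372800294214 crude
Net change: 8661.372800294214 − 10000 = -1338.627199705786 crude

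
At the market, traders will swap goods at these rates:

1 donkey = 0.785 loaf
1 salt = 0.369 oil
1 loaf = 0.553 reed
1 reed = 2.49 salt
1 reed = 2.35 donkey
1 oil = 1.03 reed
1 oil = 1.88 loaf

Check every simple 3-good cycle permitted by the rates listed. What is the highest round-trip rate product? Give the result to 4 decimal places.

1.0201

donkey→loaf→reed→donkey: 0.785 × 0.553 × 2.35 = 1.02015
salt→oil→reed→salt: 0.369 × 1.03 × 2.49 = 0.94637
Maximum is donkey→loaf→reed→donkey at 1.0201; arbitrage exists.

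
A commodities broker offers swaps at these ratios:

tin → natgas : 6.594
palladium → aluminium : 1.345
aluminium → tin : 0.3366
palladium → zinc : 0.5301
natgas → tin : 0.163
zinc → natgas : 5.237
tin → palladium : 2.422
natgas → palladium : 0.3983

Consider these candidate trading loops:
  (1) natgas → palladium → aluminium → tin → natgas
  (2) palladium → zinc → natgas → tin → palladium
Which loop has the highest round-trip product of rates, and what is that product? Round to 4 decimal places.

(1) 0.3983 × 1.345 × 0.3366 × 6.594 = 1.18904
(2) 0.5301 × 5.237 × 0.163 × 2.422 = 1.09598
Highest is cycle (1) at 1.1890 (>1, arbitrage).

1.1890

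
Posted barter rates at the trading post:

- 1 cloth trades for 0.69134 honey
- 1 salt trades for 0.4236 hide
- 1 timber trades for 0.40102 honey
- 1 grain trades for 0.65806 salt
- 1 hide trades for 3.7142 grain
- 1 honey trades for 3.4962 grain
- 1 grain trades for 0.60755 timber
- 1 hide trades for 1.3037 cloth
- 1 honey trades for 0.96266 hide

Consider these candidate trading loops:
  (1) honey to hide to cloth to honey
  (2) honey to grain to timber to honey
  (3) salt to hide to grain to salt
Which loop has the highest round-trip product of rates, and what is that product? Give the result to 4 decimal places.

1.0353

(1) 0.96266 × 1.3037 × 0.69134 = 0.86765
(2) 3.4962 × 0.60755 × 0.40102 = 0.85181
(3) 0.4236 × 3.7142 × 0.65806 = 1.03535
Highest is cycle (3) at 1.0353 (>1, arbitrage).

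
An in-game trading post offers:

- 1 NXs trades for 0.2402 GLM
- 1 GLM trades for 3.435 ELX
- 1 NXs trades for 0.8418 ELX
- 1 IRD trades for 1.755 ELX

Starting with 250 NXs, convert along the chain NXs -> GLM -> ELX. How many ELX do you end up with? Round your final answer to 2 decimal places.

206.27

250 NXs × 0.2402 = 60.05 GLM
60.05 GLM × 3.435 = 206.27175 ELX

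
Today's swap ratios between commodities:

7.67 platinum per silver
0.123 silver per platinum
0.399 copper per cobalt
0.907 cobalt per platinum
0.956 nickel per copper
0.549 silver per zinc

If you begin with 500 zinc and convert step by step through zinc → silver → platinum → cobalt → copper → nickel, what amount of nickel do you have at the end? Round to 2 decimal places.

728.41

500 zinc × 0.549 = 274.5 silver
274.5 silver × 7.67 = 2105.415 platinum
2105.415 platinum × 0.907 = 1909.611405 cobalt
1909.611405 cobalt × 0.399 = 761.934950595 copper
761.934950595 copper × 0.956 = 728.40981276882 nickel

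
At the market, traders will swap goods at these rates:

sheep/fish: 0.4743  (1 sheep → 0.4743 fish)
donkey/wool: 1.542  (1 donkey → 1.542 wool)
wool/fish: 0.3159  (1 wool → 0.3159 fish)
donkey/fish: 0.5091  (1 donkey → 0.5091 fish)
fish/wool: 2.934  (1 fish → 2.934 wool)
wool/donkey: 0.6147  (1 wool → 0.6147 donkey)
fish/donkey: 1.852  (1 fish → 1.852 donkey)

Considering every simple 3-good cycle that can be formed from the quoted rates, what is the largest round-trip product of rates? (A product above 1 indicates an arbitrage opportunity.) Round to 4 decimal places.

0.9182

fish→wool→donkey→fish: 2.934 × 0.6147 × 0.5091 = 0.91818
fish→donkey→wool→fish: 1.852 × 1.542 × 0.3159 = 0.90214
Maximum is fish→wool→donkey→fish at 0.9182; no arbitrage — every cycle loses value.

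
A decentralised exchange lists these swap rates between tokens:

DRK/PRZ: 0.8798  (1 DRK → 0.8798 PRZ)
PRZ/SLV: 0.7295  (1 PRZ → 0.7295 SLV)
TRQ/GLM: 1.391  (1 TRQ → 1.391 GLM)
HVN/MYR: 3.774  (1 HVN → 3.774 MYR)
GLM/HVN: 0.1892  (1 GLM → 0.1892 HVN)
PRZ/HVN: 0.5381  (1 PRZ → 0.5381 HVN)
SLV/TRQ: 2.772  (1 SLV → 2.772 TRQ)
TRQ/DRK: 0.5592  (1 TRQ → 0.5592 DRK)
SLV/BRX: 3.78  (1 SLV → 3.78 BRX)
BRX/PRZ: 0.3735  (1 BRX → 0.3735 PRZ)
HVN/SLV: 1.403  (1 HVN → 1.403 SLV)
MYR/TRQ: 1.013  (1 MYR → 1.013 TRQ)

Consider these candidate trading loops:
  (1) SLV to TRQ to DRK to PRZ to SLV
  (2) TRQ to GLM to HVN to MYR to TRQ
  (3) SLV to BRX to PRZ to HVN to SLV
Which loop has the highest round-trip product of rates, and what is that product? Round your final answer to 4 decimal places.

1.0659

(1) 2.772 × 0.5592 × 0.8798 × 0.7295 = 0.99488
(2) 1.391 × 0.1892 × 3.774 × 1.013 = 1.00614
(3) 3.78 × 0.3735 × 0.5381 × 1.403 = 1.06587
Highest is cycle (3) at 1.0659 (>1, arbitrage).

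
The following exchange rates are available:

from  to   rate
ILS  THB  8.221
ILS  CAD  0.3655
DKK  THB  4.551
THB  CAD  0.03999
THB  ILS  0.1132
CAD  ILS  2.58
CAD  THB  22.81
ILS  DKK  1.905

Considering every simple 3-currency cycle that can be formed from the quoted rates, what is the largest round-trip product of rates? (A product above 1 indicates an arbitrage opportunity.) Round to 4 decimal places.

DKK→THB→ILS→DKK: 4.551 × 0.1132 × 1.905 = 0.98140
CAD→THB→ILS→CAD: 22.81 × 0.1132 × 0.3655 = 0.94375
CAD→ILS→THB→CAD: 2.58 × 8.221 × 0.03999 = 0.84820
Maximum is DKK→THB→ILS→DKK at 0.9814; no arbitrage — every cycle loses value.

0.9814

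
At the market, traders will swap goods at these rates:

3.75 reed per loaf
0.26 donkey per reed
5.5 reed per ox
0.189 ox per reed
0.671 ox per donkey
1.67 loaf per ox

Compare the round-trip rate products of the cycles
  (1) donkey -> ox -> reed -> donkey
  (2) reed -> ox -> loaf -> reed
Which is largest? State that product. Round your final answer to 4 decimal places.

(1) 0.671 × 5.5 × 0.26 = 0.95953
(2) 0.189 × 1.67 × 3.75 = 1.18361
Highest is cycle (2) at 1.1836 (>1, arbitrage).

1.1836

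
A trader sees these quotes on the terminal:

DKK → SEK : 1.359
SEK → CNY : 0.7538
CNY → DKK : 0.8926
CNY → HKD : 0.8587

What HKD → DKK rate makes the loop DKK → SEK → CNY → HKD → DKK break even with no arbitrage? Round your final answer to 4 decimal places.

Known legs of the cycle: 1.359 × 0.7538 × 0.8587 = 0.87966447354
For no arbitrage the full-cycle product must be 1, so the missing rate is 1 / 0.87966447354 ≈ 1.136797.

1.1368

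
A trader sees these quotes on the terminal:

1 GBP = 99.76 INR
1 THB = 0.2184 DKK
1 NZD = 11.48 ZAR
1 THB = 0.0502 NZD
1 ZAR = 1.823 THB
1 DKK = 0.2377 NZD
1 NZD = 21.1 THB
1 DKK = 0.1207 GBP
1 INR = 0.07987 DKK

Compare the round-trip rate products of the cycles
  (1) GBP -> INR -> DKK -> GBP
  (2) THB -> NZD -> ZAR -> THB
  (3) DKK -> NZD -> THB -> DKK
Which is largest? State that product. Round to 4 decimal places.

1.0954

(1) 99.76 × 0.07987 × 0.1207 = 0.96172
(2) 0.0502 × 11.48 × 1.823 = 1.05059
(3) 0.2377 × 21.1 × 0.2184 = 1.09538
Highest is cycle (3) at 1.0954 (>1, arbitrage).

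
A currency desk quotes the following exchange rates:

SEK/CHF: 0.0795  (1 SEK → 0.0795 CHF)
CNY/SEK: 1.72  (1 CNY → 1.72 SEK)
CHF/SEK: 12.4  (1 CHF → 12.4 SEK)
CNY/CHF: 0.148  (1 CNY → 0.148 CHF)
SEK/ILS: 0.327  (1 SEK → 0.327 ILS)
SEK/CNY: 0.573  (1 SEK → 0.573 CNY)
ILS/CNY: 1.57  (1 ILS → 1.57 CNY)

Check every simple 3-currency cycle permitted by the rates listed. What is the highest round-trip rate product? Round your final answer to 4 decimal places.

1.0516

CHF→SEK→CNY→CHF: 12.4 × 0.573 × 0.148 = 1.05157
ILS→CNY→SEK→ILS: 1.57 × 1.72 × 0.327 = 0.88303
Maximum is CHF→SEK→CNY→CHF at 1.0516; arbitrage exists.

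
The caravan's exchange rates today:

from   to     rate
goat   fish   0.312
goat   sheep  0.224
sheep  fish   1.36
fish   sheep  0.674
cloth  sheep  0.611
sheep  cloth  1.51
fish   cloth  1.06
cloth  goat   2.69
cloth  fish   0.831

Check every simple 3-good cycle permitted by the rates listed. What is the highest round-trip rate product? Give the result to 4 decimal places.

sheep→cloth→goat→sheep: 1.51 × 2.69 × 0.224 = 0.90987
fish→cloth→goat→fish: 1.06 × 2.69 × 0.312 = 0.88964
fish→cloth→sheep→fish: 1.06 × 0.611 × 1.36 = 0.88082
fish→sheep→cloth→fish: 0.674 × 1.51 × 0.831 = 0.84574
Maximum is sheep→cloth→goat→sheep at 0.9099; no arbitrage — every cycle loses value.

0.9099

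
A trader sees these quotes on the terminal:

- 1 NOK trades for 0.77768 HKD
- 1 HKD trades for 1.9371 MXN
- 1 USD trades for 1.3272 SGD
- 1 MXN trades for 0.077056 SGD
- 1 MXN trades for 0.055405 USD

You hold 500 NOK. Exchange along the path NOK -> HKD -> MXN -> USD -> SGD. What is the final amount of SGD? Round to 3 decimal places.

500 NOK × 0.77768 = 388.84 HKD
388.84 HKD × 1.9371 = 753.221964 MXN
753.221964 MXN × 0.055405 = 41.73226291542 USD
41.73226291542 USD × 1.3272 = 55.387059341345424 SGD

55.387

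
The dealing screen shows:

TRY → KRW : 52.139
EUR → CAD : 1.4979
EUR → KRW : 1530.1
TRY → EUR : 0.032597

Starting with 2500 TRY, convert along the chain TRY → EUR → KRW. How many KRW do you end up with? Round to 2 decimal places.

2500 TRY × 0.032597 = 81.4925 EUR
81.4925 EUR × 1530.1 = 124691.67425 KRW

124691.67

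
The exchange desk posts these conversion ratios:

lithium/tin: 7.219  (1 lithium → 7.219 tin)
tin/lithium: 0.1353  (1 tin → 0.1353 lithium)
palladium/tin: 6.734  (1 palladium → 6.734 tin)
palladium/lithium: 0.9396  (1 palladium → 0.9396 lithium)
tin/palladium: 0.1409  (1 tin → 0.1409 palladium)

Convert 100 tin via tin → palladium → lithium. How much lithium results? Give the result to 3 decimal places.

100 tin × 0.1409 = 14.09 palladium
14.09 palladium × 0.9396 = 13.238964 lithium

13.239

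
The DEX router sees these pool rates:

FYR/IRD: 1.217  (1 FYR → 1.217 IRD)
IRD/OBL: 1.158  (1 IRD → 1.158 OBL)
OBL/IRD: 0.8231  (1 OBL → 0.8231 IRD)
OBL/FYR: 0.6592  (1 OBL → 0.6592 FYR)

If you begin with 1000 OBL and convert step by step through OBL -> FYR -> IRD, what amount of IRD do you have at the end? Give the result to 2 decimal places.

802.25

1000 OBL × 0.6592 = 659.2 FYR
659.2 FYR × 1.217 = 802.2464 IRD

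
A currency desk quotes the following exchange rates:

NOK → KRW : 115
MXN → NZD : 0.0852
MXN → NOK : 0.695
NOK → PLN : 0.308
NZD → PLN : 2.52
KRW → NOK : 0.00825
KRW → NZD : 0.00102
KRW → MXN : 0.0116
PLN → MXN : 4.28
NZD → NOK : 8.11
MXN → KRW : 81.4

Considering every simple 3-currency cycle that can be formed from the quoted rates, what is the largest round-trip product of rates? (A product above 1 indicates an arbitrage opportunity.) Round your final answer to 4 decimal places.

0.9513

NZD→NOK→KRW→NZD: 8.11 × 115 × 0.00102 = 0.95130
MXN→NOK→KRW→MXN: 0.695 × 115 × 0.0116 = 0.92713
NZD→PLN→MXN→NZD: 2.52 × 4.28 × 0.0852 = 0.91893
MXN→NOK→PLN→MXN: 0.695 × 0.308 × 4.28 = 0.91618
Maximum is NZD→NOK→KRW→NZD at 0.9513; no arbitrage — every cycle loses value.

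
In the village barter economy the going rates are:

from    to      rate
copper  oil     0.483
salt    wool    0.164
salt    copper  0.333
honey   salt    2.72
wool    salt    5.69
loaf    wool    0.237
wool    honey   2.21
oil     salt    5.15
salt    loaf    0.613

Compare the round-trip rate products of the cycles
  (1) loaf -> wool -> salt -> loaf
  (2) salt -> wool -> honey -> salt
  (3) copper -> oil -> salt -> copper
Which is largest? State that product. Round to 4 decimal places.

(1) 0.237 × 5.69 × 0.613 = 0.82665
(2) 0.164 × 2.21 × 2.72 = 0.98584
(3) 0.483 × 5.15 × 0.333 = 0.82832
Highest is cycle (2) at 0.9858 (≤1, no arbitrage).

0.9858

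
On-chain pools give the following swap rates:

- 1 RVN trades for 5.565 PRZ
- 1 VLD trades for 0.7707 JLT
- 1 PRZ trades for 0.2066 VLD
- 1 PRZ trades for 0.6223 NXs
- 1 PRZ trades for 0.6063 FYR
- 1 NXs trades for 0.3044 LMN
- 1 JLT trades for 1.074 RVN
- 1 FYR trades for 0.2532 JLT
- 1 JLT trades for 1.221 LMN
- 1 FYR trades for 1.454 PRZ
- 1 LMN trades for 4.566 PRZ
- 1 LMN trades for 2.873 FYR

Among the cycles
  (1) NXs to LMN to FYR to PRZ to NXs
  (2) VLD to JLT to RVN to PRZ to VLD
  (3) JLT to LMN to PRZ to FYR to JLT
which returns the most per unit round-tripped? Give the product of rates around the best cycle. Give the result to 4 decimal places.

(1) 0.3044 × 2.873 × 1.454 × 0.6223 = 0.79131
(2) 0.7707 × 1.074 × 5.565 × 0.2066 = 0.95167
(3) 1.221 × 4.566 × 0.6063 × 0.2532 = 0.85586
Highest is cycle (2) at 0.9517 (≤1, no arbitrage).

0.9517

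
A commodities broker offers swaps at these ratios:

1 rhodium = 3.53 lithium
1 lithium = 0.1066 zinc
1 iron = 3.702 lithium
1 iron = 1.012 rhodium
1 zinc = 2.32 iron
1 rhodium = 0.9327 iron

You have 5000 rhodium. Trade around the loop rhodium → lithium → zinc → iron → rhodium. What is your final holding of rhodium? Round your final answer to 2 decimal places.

4417.44

5000 rhodium × 3.53 = 17650 lithium
17650 lithium × 0.1066 = 1881.49 zinc
1881.49 zinc × 2.32 = 4365.0568 iron
4365.0568 iron × 1.012 = 4417.4374816 rhodium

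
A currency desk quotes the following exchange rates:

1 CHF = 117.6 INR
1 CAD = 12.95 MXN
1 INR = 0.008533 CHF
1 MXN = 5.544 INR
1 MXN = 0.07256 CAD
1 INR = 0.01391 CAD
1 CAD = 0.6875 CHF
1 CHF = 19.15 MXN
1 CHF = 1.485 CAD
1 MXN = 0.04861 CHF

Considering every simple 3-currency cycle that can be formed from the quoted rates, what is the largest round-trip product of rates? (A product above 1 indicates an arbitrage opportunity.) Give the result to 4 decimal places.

CAD→CHF→INR→CAD: 0.6875 × 117.6 × 0.01391 = 1.12462
CAD→MXN→INR→CAD: 12.95 × 5.544 × 0.01391 = 0.99867
CAD→CHF→MXN→CAD: 0.6875 × 19.15 × 0.07256 = 0.95530
CAD→MXN→CHF→CAD: 12.95 × 0.04861 × 1.485 = 0.93481
CHF→MXN→INR→CHF: 19.15 × 5.544 × 0.008533 = 0.90593
Maximum is CAD→CHF→INR→CAD at 1.1246; arbitrage exists.

1.1246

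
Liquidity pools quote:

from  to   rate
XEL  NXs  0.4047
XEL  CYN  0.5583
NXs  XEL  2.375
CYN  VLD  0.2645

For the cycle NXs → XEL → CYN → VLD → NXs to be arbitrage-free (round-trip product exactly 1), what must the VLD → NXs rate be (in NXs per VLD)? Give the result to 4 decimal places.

2.8513

Known legs of the cycle: 2.375 × 0.5583 × 0.2645 = 0.35071708125
For no arbitrage the full-cycle product must be 1, so the missing rate is 1 / 0.35071708125 ≈ 2.851301.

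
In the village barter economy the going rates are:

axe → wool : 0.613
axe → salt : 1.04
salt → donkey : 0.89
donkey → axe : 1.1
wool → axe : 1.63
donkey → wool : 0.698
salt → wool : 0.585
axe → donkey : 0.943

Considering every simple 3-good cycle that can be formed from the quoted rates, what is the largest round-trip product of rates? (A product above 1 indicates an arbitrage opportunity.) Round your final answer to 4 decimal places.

axe→donkey→wool→axe: 0.943 × 0.698 × 1.63 = 1.07289
salt→donkey→axe→salt: 0.89 × 1.1 × 1.04 = 1.01816
salt→wool→axe→salt: 0.585 × 1.63 × 1.04 = 0.99169
Maximum is axe→donkey→wool→axe at 1.0729; arbitrage exists.

1.0729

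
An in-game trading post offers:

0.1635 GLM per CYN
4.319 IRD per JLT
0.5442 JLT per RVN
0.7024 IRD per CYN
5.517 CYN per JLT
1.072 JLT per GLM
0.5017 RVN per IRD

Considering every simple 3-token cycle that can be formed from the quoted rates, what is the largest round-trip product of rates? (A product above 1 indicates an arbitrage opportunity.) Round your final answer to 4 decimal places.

JLT→IRD→RVN→JLT: 4.319 × 0.5017 × 0.5442 = 1.17920
GLM→JLT→CYN→GLM: 1.072 × 5.517 × 0.1635 = 0.96698
Maximum is JLT→IRD→RVN→JLT at 1.1792; arbitrage exists.

1.1792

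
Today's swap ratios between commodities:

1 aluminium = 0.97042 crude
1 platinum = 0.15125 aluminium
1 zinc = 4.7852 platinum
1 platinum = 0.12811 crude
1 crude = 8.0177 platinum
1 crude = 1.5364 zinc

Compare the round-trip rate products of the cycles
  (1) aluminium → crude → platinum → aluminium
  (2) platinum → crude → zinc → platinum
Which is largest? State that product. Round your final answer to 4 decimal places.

(1) 0.97042 × 8.0177 × 0.15125 = 1.17681
(2) 0.12811 × 1.5364 × 4.7852 = 0.94186
Highest is cycle (1) at 1.1768 (>1, arbitrage).

1.1768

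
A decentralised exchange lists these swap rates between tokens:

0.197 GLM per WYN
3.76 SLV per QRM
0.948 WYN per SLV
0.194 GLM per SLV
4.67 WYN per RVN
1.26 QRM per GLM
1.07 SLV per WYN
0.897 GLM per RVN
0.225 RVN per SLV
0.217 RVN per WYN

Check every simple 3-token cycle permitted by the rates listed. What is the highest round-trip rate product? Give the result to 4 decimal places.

1.1243

SLV→RVN→WYN→SLV: 0.225 × 4.67 × 1.07 = 1.12430
QRM→SLV→GLM→QRM: 3.76 × 0.194 × 1.26 = 0.91909
Maximum is SLV→RVN→WYN→SLV at 1.1243; arbitrage exists.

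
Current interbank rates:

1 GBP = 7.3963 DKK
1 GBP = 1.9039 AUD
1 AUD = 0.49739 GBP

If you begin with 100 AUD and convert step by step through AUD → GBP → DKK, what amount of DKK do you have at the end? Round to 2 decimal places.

100 AUD × 0.49739 = 49.739 GBP
49.739 GBP × 7.3963 = 367.8845657 DKK

367.88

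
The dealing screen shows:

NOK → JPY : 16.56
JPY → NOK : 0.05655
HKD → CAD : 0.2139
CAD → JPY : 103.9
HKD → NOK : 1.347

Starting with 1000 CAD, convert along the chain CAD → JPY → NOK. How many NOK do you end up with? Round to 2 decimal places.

5875.55

1000 CAD × 103.9 = 103900 JPY
103900 JPY × 0.05655 = 5875.545 NOK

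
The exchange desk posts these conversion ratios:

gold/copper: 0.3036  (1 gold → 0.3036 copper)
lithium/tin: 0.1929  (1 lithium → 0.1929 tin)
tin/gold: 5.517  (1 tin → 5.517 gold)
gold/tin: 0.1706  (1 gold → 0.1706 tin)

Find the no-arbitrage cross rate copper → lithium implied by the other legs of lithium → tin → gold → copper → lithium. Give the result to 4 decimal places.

Known legs of the cycle: 0.1929 × 5.517 × 0.3036 = 0.32310001548
For no arbitrage the full-cycle product must be 1, so the missing rate is 1 / 0.32310001548 ≈ 3.095017.

3.0950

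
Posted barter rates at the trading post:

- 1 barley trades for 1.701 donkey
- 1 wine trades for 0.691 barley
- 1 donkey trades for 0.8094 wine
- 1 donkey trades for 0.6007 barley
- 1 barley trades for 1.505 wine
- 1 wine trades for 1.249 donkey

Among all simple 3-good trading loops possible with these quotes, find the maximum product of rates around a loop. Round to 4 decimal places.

1.1292

donkey→barley→wine→donkey: 0.6007 × 1.505 × 1.249 = 1.12916
donkey→wine→barley→donkey: 0.8094 × 0.691 × 1.701 = 0.95136
Maximum is donkey→barley→wine→donkey at 1.1292; arbitrage exists.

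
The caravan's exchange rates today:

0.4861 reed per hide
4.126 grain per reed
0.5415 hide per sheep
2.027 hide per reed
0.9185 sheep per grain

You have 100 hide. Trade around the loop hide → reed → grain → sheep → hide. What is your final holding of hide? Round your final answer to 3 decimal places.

100 hide × 0.4861 = 48.61 reed
48.61 reed × 4.126 = 200.56486 grain
200.56486 grain × 0.9185 = 184.21882391 sheep
184.21882391 sheep × 0.5415 = 99.754493147265 hide

99.754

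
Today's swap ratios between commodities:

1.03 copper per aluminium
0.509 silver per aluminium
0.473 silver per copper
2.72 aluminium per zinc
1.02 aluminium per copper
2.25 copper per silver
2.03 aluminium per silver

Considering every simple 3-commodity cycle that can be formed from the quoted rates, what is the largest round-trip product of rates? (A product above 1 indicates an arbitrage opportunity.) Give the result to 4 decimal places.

aluminium→silver→copper→aluminium: 0.509 × 2.25 × 1.02 = 1.16816
aluminium→copper→silver→aluminium: 1.03 × 0.473 × 2.03 = 0.98900
Maximum is aluminium→silver→copper→aluminium at 1.1682; arbitrage exists.

1.1682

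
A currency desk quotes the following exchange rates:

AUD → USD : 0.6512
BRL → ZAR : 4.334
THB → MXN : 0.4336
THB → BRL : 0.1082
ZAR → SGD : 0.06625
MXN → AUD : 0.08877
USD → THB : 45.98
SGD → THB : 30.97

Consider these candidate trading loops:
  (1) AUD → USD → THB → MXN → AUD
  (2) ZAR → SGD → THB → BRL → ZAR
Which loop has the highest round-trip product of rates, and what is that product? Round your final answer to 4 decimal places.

1.1525

(1) 0.6512 × 45.98 × 0.4336 × 0.08877 = 1.15249
(2) 0.06625 × 30.97 × 0.1082 × 4.334 = 0.96215
Highest is cycle (1) at 1.1525 (>1, arbitrage).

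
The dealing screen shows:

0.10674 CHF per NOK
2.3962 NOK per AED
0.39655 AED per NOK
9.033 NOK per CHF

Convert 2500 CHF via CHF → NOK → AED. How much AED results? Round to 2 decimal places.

8955.09

2500 CHF × 9.033 = 22582.5 NOK
22582.5 NOK × 0.39655 = 8955.090375 AED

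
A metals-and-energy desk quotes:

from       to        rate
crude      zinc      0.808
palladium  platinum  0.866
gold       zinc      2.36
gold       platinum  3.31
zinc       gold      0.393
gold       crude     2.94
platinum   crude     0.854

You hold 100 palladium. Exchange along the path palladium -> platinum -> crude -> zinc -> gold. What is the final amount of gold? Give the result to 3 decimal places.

100 palladium × 0.866 = 86.6 platinum
86.6 platinum × 0.854 = 73.9564 crude
73.9564 crude × 0.808 = 59.7567712 zinc
59.7567712 zinc × 0.393 = 23.4844110816 gold

23.484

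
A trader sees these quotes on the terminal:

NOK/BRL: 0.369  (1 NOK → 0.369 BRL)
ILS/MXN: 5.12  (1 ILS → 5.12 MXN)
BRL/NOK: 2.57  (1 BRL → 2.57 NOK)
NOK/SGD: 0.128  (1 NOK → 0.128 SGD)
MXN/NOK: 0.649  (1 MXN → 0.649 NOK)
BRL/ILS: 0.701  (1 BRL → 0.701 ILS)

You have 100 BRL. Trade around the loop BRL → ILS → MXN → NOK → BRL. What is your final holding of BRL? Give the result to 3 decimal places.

100 BRL × 0.701 = 70.1 ILS
70.1 ILS × 5.12 = 358.912 MXN
358.912 MXN × 0.649 = 232.933888 NOK
232.933888 NOK × 0.369 = 85.952604672 BRL

85.953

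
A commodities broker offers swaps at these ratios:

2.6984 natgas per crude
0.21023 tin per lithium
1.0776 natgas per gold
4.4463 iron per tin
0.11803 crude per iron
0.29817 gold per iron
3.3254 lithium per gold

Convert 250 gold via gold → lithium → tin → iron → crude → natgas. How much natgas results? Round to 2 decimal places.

250 gold × 3.3254 = 831.35 lithium
831.35 lithium × 0.21023 = 174.7747105 tin
174.7747105 tin × 4.4463 = 777.10079529615 iron
777.10079529615 iron × 0.11803 = 91.7212068688045845 crude
91.7212068688045845 crude × 2.6984 = 247.5005046147822908148 natgas

247.50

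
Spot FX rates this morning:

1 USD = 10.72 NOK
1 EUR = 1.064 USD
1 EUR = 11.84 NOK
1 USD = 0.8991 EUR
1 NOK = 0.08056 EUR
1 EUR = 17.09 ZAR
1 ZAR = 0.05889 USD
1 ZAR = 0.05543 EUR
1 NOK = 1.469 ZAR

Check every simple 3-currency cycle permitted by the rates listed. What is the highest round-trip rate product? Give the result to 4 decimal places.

EUR→NOK→ZAR→EUR: 11.84 × 1.469 × 0.05543 = 0.96409
USD→NOK→ZAR→USD: 10.72 × 1.469 × 0.05889 = 0.92738
EUR→USD→NOK→EUR: 1.064 × 10.72 × 0.08056 = 0.91887
EUR→ZAR→USD→EUR: 17.09 × 0.05889 × 0.8991 = 0.90488
Maximum is EUR→NOK→ZAR→EUR at 0.9641; no arbitrage — every cycle loses value.

0.9641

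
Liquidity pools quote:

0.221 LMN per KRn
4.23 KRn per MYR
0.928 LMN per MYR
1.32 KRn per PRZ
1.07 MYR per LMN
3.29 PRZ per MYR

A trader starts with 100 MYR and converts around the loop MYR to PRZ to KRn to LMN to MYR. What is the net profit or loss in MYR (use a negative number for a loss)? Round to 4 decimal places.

2.6942

100 MYR × 3.29 = 329 PRZ
329 PRZ × 1.32 = 434.28 KRn
434.28 KRn × 0.221 = 95.97588 LMN
95.97588 LMN × 1.07 = 102.6941916 MYR
Net change: 102.6941916 − 100 = 2.6941916 MYR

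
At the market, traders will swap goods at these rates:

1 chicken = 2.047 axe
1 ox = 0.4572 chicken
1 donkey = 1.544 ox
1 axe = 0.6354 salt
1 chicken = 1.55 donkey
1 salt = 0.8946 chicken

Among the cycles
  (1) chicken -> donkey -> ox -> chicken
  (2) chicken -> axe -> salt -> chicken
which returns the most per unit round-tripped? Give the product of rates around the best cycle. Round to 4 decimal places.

1.1636

(1) 1.55 × 1.544 × 0.4572 = 1.09417
(2) 2.047 × 0.6354 × 0.8946 = 1.16357
Highest is cycle (2) at 1.1636 (>1, arbitrage).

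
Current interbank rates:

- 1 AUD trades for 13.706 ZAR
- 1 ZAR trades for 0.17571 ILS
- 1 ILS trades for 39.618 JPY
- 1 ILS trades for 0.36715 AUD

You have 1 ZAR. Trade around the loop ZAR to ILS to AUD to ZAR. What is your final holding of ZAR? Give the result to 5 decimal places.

0.88420

1 ZAR × 0.17571 = 0.17571 ILS
0.17571 ILS × 0.36715 = 0.0645119265 AUD
0.0645119265 AUD × 13.706 = 0.884200464609 ZAR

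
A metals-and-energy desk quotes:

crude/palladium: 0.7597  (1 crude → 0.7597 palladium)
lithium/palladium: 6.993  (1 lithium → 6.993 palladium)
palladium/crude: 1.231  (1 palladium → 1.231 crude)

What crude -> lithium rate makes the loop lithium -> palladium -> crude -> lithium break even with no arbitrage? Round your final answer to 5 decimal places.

Known legs of the cycle: 6.993 × 1.231 = 8.608383
For no arbitrage the full-cycle product must be 1, so the missing rate is 1 / 8.608383 ≈ 0.1161658.

0.11617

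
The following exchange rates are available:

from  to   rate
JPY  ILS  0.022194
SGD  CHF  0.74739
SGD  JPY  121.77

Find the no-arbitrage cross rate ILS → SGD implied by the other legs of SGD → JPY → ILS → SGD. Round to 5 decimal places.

Known legs of the cycle: 121.77 × 0.022194 = 2.70256338
For no arbitrage the full-cycle product must be 1, so the missing rate is 1 / 2.70256338 ≈ 0.3700191.

0.37002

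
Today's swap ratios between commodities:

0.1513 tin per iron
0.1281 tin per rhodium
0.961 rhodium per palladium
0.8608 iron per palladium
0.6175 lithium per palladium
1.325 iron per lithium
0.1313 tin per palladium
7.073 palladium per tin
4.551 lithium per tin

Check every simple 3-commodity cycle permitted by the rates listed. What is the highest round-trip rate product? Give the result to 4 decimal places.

0.9212

palladium→iron→tin→palladium: 0.8608 × 0.1513 × 7.073 = 0.92118
iron→tin→lithium→iron: 0.1513 × 4.551 × 1.325 = 0.91235
palladium→rhodium→tin→palladium: 0.961 × 0.1281 × 7.073 = 0.87072
Maximum is palladium→iron→tin→palladium at 0.9212; no arbitrage — every cycle loses value.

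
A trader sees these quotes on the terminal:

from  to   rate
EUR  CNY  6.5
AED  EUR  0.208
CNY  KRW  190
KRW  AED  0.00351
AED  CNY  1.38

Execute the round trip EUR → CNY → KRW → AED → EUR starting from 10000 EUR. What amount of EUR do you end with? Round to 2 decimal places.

9016.49

10000 EUR × 6.5 = 65000 CNY
65000 CNY × 190 = 12350000 KRW
12350000 KRW × 0.00351 = 43348.5 AED
43348.5 AED × 0.208 = 9016.488 EUR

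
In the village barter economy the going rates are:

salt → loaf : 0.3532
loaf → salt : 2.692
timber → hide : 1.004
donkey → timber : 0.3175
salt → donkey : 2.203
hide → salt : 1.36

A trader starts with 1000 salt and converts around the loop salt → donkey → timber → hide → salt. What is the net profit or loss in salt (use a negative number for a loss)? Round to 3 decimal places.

1000 salt × 2.203 = 2203 donkey
2203 donkey × 0.3175 = 699.4525 timber
699.4525 timber × 1.004 = 702.25031 hide
702.25031 hide × 1.36 = 955.0604216 salt
Net change: 955.0604216 − 1000 = -44.9395784 salt

-44.940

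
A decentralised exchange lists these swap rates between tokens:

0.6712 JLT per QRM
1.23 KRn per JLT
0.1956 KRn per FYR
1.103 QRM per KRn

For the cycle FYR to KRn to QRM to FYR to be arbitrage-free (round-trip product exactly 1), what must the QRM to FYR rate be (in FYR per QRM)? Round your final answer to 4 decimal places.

4.6351

Known legs of the cycle: 0.1956 × 1.103 = 0.2157468
For no arbitrage the full-cycle product must be 1, so the missing rate is 1 / 0.2157468 ≈ 4.635063.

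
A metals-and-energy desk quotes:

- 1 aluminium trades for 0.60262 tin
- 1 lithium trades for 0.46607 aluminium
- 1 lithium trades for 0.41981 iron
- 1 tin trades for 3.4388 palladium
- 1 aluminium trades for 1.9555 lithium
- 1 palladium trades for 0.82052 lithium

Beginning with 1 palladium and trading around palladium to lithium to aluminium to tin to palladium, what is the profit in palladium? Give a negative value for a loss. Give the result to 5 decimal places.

1 palladium × 0.82052 = 0.82052 lithium
0.82052 lithium × 0.46607 = 0.3824197564 aluminium
0.3824197564 aluminium × 0.60262 = 0.230453793601768 tin
0.230453793601768 tin × 3.4388 = 0.7924845054377597984 palladium
Net change: 0.7924845054377597984 − 1 = -0.2075154945622402016 palladium

-0.20752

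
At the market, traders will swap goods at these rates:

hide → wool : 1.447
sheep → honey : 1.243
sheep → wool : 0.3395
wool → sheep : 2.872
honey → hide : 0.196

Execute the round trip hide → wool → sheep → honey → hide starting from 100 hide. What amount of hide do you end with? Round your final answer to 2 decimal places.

101.25

100 hide × 1.447 = 144.7 wool
144.7 wool × 2.872 = 415.5784 sheep
415.5784 sheep × 1.243 = 516.5639512 honey
516.5639512 honey × 0.196 = 101.2465344352 hide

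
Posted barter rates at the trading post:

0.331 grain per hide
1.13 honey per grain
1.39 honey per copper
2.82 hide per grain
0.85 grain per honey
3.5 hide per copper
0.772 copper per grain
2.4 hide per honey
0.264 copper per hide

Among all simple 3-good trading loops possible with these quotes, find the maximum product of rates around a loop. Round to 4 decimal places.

copper→honey→grain→copper: 1.39 × 0.85 × 0.772 = 0.91212
honey→hide→grain→honey: 2.4 × 0.331 × 1.13 = 0.89767
copper→hide→grain→copper: 3.5 × 0.331 × 0.772 = 0.89436
copper→honey→hide→copper: 1.39 × 2.4 × 0.264 = 0.88070
Maximum is copper→honey→grain→copper at 0.9121; no arbitrage — every cycle loses value.

0.9121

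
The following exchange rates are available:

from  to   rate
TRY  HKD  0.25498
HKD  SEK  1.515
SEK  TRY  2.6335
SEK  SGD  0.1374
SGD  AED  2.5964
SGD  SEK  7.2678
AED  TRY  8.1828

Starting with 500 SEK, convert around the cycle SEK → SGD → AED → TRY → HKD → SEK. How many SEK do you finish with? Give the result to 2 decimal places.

563.83

500 SEK × 0.1374 = 68.7 SGD
68.7 SGD × 2.5964 = 178.37268 AED
178.37268 AED × 8.1828 = 1459.587965904 TRY
1459.587965904 TRY × 0.25498 = 372.16573954620192 HKD
372.16573954620192 HKD × 1.515 = 563.8310954124959088 SEK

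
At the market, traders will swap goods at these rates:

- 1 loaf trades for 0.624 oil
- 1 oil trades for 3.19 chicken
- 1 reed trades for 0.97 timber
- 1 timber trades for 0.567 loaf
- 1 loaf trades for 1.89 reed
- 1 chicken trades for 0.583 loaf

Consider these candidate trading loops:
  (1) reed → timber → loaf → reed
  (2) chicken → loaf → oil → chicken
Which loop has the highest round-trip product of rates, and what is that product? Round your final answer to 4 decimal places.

(1) 0.97 × 0.567 × 1.89 = 1.03948
(2) 0.583 × 0.624 × 3.19 = 1.16050
Highest is cycle (2) at 1.1605 (>1, arbitrage).

1.1605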